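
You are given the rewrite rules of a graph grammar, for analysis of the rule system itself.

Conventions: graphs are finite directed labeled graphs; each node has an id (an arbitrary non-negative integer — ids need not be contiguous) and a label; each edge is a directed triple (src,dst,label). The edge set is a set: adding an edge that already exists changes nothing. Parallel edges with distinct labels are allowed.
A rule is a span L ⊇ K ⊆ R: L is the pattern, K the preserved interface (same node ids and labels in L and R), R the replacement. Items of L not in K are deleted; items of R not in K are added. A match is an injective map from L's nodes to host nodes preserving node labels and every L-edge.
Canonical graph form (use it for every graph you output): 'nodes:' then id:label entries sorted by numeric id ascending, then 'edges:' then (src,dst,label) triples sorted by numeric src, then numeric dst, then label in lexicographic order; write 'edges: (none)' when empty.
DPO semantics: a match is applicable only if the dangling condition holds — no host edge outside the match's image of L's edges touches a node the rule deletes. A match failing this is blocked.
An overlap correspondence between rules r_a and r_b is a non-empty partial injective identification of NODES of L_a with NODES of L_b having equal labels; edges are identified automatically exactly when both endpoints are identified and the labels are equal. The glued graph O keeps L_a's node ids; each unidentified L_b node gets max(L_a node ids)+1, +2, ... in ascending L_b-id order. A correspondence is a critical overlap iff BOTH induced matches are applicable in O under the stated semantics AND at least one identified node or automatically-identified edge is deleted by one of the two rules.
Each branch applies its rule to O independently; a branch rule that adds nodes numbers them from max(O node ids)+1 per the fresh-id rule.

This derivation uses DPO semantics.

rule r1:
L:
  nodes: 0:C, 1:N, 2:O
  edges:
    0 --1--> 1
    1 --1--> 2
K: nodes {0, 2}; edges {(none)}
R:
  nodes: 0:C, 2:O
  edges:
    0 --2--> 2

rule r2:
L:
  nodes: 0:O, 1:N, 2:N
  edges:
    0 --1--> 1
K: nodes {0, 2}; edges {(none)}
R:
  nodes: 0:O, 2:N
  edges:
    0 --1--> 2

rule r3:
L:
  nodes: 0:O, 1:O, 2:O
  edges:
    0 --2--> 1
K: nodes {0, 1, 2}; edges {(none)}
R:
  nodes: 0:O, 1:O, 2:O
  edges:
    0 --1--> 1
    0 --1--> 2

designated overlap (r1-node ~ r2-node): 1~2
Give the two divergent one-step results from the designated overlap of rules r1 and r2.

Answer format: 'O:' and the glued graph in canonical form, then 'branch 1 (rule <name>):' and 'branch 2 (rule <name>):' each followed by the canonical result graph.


O:
nodes: 0:C, 1:N, 2:O, 3:O, 4:N
edges: (0,1,1); (1,2,1); (3,4,1)
branch 1 (rule r1):
nodes: 0:C, 2:O, 3:O, 4:N
edges: (0,2,2); (3,4,1)
branch 2 (rule r2):
nodes: 0:C, 1:N, 2:O, 3:O
edges: (0,1,1); (1,2,1); (3,1,1)


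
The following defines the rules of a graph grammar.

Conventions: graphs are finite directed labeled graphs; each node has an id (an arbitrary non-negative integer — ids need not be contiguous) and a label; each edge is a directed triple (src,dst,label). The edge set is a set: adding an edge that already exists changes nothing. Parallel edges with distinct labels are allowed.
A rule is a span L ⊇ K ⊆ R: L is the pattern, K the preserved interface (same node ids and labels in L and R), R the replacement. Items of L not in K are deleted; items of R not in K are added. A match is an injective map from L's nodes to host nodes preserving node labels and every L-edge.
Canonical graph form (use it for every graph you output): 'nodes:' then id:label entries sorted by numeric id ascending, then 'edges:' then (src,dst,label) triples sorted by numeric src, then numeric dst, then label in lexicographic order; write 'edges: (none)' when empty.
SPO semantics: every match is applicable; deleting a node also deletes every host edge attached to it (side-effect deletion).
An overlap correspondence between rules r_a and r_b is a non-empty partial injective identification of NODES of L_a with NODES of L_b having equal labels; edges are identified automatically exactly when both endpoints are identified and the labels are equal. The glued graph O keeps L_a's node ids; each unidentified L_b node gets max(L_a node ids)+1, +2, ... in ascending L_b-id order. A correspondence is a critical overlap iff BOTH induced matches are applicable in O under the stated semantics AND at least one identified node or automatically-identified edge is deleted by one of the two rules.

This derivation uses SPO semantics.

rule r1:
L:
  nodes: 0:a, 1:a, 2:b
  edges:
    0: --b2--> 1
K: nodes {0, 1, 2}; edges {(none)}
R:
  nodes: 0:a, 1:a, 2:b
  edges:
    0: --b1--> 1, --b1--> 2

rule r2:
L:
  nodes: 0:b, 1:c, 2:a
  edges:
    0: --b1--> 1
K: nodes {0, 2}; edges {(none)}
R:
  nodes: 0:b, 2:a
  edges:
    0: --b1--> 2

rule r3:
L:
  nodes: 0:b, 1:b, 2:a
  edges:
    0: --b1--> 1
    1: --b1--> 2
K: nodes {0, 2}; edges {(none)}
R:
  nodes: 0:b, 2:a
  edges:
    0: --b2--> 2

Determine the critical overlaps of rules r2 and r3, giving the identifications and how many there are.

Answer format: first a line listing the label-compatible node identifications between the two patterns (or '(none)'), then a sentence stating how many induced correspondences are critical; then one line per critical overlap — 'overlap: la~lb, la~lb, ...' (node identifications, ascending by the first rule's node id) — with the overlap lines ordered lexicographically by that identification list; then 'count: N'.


label-compatible node identifications between L(r2) and L(r3): 0~0, 0~1, 2~2
2 of the induced correspondences are critical overlaps of r2 and r3.
overlap: 0~1
overlap: 0~1, 2~2
count: 2


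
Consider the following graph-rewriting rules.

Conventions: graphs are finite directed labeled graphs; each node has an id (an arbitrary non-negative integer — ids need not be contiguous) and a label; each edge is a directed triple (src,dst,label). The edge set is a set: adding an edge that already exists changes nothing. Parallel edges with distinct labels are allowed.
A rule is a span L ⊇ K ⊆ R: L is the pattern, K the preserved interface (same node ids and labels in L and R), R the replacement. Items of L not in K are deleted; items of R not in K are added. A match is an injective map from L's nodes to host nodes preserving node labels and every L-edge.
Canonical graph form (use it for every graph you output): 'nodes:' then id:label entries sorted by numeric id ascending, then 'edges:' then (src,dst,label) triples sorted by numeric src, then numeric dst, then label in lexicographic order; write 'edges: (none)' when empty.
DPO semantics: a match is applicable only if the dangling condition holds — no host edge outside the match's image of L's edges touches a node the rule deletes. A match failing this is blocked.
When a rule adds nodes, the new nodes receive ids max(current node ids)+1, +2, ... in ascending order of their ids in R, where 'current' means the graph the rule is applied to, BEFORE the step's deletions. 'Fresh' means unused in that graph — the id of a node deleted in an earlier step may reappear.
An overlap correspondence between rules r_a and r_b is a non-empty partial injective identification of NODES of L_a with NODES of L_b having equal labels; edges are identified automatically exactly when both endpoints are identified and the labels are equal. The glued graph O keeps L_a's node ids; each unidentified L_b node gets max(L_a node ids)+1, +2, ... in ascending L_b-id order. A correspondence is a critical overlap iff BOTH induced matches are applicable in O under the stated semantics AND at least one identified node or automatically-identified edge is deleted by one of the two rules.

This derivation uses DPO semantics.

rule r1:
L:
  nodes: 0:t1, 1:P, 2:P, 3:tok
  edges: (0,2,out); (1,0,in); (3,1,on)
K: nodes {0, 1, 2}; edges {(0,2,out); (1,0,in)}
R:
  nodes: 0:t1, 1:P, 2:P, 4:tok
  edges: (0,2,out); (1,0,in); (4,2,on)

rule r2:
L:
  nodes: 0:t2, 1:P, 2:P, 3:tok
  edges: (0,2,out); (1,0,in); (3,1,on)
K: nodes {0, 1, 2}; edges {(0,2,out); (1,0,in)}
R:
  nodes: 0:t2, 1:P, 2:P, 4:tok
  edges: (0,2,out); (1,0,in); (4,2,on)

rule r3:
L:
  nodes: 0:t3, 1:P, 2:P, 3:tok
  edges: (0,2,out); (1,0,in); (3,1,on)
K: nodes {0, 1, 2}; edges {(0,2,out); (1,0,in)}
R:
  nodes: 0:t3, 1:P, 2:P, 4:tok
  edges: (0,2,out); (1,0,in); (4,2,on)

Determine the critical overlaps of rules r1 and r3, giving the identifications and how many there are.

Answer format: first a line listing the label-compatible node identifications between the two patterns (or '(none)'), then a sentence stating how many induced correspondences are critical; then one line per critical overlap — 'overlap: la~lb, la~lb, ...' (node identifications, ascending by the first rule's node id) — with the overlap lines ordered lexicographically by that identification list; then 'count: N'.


label-compatible node identifications between L(r1) and L(r3): 1~1, 1~2, 2~1, 2~2, 3~3
2 of the induced correspondences are critical overlaps of r1 and r3.
overlap: 1~1, 2~2, 3~3
overlap: 1~1, 3~3
count: 2


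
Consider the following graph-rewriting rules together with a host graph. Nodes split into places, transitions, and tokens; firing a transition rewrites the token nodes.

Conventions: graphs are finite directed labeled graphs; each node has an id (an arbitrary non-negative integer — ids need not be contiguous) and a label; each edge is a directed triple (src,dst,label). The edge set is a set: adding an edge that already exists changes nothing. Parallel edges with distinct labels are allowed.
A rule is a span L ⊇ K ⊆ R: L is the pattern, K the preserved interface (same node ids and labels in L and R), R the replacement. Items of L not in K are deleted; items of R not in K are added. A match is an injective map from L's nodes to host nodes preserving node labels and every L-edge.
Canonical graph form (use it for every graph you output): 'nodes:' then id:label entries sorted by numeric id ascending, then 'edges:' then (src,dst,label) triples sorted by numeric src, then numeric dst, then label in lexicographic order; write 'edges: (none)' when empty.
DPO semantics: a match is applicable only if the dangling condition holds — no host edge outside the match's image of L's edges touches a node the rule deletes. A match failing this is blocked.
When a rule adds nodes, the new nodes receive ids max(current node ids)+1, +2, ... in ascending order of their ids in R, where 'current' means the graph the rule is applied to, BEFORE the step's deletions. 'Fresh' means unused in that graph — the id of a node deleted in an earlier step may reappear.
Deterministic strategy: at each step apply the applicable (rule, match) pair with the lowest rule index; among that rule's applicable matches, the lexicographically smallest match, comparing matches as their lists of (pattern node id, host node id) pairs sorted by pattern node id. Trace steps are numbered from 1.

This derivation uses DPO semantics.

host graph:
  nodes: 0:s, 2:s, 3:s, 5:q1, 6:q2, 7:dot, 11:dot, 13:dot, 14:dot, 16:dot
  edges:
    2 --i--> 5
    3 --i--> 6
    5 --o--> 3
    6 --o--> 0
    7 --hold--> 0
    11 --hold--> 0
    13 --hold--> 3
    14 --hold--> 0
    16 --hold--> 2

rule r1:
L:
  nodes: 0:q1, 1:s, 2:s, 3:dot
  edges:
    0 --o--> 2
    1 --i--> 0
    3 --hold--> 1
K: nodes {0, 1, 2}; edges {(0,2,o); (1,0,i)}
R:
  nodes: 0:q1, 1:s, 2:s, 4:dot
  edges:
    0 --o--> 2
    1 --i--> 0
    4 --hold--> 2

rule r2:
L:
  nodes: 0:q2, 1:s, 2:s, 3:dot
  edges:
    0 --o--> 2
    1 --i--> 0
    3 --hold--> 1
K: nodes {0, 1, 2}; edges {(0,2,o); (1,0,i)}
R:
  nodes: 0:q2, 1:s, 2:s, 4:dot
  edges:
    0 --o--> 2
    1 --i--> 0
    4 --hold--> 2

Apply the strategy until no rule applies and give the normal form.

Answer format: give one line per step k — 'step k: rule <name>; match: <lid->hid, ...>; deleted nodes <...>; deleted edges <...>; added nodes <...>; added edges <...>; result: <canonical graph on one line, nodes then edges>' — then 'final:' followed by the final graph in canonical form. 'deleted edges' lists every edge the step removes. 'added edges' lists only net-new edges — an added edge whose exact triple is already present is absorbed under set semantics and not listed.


step 1: rule r1; match: 0->5, 1->2, 2->3, 3->16; deleted nodes 16; deleted edges (16,2,hold); added nodes 17; added edges (17,3,hold); result: nodes: 0:s, 2:s, 3:s, 5:q1, 6:q2, 7:dot, 11:dot, 13:dot, 14:dot, 17:dot edges: (2,5,i); (3,6,i); (5,3,o); (6,0,o); (7,0,hold); (11,0,hold); (13,3,hold); (14,0,hold); (17,3,hold)
step 2: rule r2; match: 0->6, 1->3, 2->0, 3->13; deleted nodes 13; deleted edges (13,3,hold); added nodes 18; added edges (18,0,hold); result: nodes: 0:s, 2:s, 3:s, 5:q1, 6:q2, 7:dot, 11:dot, 14:dot, 17:dot, 18:dot edges: (2,5,i); (3,6,i); (5,3,o); (6,0,o); (7,0,hold); (11,0,hold); (14,0,hold); (17,3,hold); (18,0,hold)
step 3: rule r2; match: 0->6, 1->3, 2->0, 3->17; deleted nodes 17; deleted edges (17,3,hold); added nodes 19; added edges (19,0,hold); result: nodes: 0:s, 2:s, 3:s, 5:q1, 6:q2, 7:dot, 11:dot, 14:dot, 18:dot, 19:dot edges: (2,5,i); (3,6,i); (5,3,o); (6,0,o); (7,0,hold); (11,0,hold); (14,0,hold); (18,0,hold); (19,0,hold)
final:
nodes: 0:s, 2:s, 3:s, 5:q1, 6:q2, 7:dot, 11:dot, 14:dot, 18:dot, 19:dot
edges: (2,5,i); (3,6,i); (5,3,o); (6,0,o); (7,0,hold); (11,0,hold); (14,0,hold); (18,0,hold); (19,0,hold)


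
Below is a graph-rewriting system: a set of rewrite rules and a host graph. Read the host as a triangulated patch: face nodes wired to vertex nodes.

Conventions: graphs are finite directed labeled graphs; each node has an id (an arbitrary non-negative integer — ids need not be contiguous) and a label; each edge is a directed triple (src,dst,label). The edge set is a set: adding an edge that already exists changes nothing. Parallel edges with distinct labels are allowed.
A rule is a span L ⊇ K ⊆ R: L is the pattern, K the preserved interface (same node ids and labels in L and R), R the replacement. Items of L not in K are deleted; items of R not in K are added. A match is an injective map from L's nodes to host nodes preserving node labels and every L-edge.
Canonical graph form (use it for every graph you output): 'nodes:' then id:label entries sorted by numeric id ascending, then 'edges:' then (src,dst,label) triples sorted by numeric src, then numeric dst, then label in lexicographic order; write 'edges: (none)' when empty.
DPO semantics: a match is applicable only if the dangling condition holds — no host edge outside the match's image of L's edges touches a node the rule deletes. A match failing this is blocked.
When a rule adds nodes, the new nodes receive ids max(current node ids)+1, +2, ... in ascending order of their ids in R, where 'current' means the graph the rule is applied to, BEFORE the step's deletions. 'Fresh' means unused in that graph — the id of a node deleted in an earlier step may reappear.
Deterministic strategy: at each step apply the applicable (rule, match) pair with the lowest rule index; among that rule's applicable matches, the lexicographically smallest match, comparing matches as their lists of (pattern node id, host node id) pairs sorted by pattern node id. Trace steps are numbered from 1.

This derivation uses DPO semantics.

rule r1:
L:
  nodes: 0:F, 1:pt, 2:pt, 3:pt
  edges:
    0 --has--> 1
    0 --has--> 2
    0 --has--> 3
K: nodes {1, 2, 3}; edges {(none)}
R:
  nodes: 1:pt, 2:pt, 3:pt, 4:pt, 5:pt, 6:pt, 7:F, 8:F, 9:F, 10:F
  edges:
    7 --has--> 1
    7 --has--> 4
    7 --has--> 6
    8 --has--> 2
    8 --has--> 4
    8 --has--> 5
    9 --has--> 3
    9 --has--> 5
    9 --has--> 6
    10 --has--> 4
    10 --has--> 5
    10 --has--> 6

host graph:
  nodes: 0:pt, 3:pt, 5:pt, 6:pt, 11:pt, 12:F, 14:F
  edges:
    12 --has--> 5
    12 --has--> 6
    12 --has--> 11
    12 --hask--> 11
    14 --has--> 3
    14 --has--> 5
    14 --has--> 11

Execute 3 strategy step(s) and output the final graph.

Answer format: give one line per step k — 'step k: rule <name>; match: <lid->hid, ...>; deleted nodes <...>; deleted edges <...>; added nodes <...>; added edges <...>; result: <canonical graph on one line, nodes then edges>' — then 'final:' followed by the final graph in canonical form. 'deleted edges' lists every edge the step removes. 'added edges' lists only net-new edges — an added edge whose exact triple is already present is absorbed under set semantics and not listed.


step 1: rule r1; match: 0->14, 1->3, 2->5, 3->11; deleted nodes 14; deleted edges (14,3,has); (14,5,has); (14,11,has); added nodes 15, 16, 17, 18, 19, 20, 21; added edges (18,3,has); (18,15,has); (18,17,has); (19,5,has); (19,15,has); (19,16,has); (20,11,has); (20,16,has); (20,17,has); (21,15,has); (21,16,has); (21,17,has); result: nodes: 0:pt, 3:pt, 5:pt, 6:pt, 11:pt, 12:F, 15:pt, 16:pt, 17:pt, 18:F, 19:F, 20:F, 21:F edges: (12,5,has); (12,6,has); (12,11,has); (12,11,hask); (18,3,has); (18,15,has); (18,17,has); (19,5,has); (19,15,has); (19,16,has); (20,11,has); (20,16,has); (20,17,has); (21,15,has); (21,16,has); (21,17,has)
step 2: rule r1; match: 0->18, 1->3, 2->15, 3->17; deleted nodes 18; deleted edges (18,3,has); (18,15,has); (18,17,has); added nodes 22, 23, 24, 25, 26, 27, 28; added edges (25,3,has); (25,22,has); (25,24,has); (26,15,has); (26,22,has); (26,23,has); (27,17,has); (27,23,has); (27,24,has); (28,22,has); (28,23,has); (28,24,has); result: nodes: 0:pt, 3:pt, 5:pt, 6:pt, 11:pt, 12:F, 15:pt, 16:pt, 17:pt, 19:F, 20:F, 21:F, 22:pt, 23:pt, 24:pt, 25:F, 26:F, 27:F, 28:F edges: (12,5,has); (12,6,has); (12,11,has); (12,11,hask); (19,5,has); (19,15,has); (19,16,has); (20,11,has); (20,16,has); (20,17,has); (21,15,has); (21,16,has); (21,17,has); (25,3,has); (25,22,has); (25,24,has); (26,15,has); (26,22,has); (26,23,has); (27,17,has); (27,23,has); (27,24,has); (28,22,has); (28,23,has); (28,24,has)
step 3: rule r1; match: 0->19, 1->5, 2->15, 3->16; deleted nodes 19; deleted edges (19,5,has); (19,15,has); (19,16,has); added nodes 29, 30, 31, 32, 33, 34, 35; added edges (32,5,has); (32,29,has); (32,31,has); (33,15,has); (33,29,has); (33,30,has); (34,16,has); (34,30,has); (34,31,has); (35,29,has); (35,30,has); (35,31,has); result: nodes: 0:pt, 3:pt, 5:pt, 6:pt, 11:pt, 12:F, 15:pt, 16:pt, 17:pt, 20:F, 21:F, 22:pt, 23:pt, 24:pt, 25:F, 26:F, 27:F, 28:F, 29:pt, 30:pt, 31:pt, 32:F, 33:F, 34:F, 35:F edges: (12,5,has); (12,6,has); (12,11,has); (12,11,hask); (20,11,has); (20,16,has); (20,17,has); (21,15,has); (21,16,has); (21,17,has); (25,3,has); (25,22,has); (25,24,has); (26,15,has); (26,22,has); (26,23,has); (27,17,has); (27,23,has); (27,24,has); (28,22,has); (28,23,has); (28,24,has); (32,5,has); (32,29,has); (32,31,has); (33,15,has); (33,29,has); (33,30,has); (34,16,has); (34,30,has); (34,31,has); (35,29,has); (35,30,has); (35,31,has)
final:
nodes: 0:pt, 3:pt, 5:pt, 6:pt, 11:pt, 12:F, 15:pt, 16:pt, 17:pt, 20:F, 21:F, 22:pt, 23:pt, 24:pt, 25:F, 26:F, 27:F, 28:F, 29:pt, 30:pt, 31:pt, 32:F, 33:F, 34:F, 35:F
edges: (12,5,has); (12,6,has); (12,11,has); (12,11,hask); (20,11,has); (20,16,has); (20,17,has); (21,15,has); (21,16,has); (21,17,has); (25,3,has); (25,22,has); (25,24,has); (26,15,has); (26,22,has); (26,23,has); (27,17,has); (27,23,has); (27,24,has); (28,22,has); (28,23,has); (28,24,has); (32,5,has); (32,29,has); (32,31,has); (33,15,has); (33,29,has); (33,30,has); (34,16,has); (34,30,has); (34,31,has); (35,29,has); (35,30,has); (35,31,has)


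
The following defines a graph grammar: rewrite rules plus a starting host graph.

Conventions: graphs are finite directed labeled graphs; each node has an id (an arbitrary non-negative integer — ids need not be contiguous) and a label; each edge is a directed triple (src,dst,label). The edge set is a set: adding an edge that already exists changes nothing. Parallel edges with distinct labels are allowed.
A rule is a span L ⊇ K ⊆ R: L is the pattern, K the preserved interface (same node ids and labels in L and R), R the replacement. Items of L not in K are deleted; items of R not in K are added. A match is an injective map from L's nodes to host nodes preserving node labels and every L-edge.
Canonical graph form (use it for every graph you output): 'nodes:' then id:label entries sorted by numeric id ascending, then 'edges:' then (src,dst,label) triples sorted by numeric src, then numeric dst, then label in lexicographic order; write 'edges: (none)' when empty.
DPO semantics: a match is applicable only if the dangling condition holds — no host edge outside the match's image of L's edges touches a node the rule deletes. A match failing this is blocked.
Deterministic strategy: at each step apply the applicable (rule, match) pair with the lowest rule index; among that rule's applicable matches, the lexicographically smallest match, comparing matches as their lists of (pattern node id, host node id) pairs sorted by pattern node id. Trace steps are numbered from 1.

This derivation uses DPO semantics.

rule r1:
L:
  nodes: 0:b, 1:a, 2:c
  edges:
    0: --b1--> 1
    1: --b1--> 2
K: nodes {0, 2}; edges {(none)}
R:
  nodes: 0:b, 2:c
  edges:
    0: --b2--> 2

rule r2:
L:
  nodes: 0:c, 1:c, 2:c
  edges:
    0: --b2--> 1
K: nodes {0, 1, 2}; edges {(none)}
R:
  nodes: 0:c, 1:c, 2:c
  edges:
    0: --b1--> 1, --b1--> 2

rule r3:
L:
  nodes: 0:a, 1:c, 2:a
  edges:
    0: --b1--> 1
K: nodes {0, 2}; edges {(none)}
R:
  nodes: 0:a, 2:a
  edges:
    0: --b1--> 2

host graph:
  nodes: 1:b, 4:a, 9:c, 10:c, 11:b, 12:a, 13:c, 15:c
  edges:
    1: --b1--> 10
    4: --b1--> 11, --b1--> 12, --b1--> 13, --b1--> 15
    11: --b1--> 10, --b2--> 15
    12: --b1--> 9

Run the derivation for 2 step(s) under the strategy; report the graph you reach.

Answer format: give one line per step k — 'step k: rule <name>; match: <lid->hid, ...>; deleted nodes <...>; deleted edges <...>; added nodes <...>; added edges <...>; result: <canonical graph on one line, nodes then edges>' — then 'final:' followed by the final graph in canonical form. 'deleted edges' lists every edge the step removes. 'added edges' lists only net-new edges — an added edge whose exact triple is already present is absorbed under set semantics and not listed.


step 1: rule r3; match: 0->4, 1->13, 2->12; deleted nodes 13; deleted edges (4,13,b1); added nodes (none); added edges (none); result: nodes: 1:b, 4:a, 9:c, 10:c, 11:b, 12:a, 15:c edges: (1,10,b1); (4,11,b1); (4,12,b1); (4,15,b1); (11,10,b1); (11,15,b2); (12,9,b1)
step 2: rule r3; match: 0->12, 1->9, 2->4; deleted nodes 9; deleted edges (12,9,b1); added nodes (none); added edges (12,4,b1); result: nodes: 1:b, 4:a, 10:c, 11:b, 12:a, 15:c edges: (1,10,b1); (4,11,b1); (4,12,b1); (4,15,b1); (11,10,b1); (11,15,b2); (12,4,b1)
final:
nodes: 1:b, 4:a, 10:c, 11:b, 12:a, 15:c
edges: (1,10,b1); (4,11,b1); (4,12,b1); (4,15,b1); (11,10,b1); (11,15,b2); (12,4,b1)


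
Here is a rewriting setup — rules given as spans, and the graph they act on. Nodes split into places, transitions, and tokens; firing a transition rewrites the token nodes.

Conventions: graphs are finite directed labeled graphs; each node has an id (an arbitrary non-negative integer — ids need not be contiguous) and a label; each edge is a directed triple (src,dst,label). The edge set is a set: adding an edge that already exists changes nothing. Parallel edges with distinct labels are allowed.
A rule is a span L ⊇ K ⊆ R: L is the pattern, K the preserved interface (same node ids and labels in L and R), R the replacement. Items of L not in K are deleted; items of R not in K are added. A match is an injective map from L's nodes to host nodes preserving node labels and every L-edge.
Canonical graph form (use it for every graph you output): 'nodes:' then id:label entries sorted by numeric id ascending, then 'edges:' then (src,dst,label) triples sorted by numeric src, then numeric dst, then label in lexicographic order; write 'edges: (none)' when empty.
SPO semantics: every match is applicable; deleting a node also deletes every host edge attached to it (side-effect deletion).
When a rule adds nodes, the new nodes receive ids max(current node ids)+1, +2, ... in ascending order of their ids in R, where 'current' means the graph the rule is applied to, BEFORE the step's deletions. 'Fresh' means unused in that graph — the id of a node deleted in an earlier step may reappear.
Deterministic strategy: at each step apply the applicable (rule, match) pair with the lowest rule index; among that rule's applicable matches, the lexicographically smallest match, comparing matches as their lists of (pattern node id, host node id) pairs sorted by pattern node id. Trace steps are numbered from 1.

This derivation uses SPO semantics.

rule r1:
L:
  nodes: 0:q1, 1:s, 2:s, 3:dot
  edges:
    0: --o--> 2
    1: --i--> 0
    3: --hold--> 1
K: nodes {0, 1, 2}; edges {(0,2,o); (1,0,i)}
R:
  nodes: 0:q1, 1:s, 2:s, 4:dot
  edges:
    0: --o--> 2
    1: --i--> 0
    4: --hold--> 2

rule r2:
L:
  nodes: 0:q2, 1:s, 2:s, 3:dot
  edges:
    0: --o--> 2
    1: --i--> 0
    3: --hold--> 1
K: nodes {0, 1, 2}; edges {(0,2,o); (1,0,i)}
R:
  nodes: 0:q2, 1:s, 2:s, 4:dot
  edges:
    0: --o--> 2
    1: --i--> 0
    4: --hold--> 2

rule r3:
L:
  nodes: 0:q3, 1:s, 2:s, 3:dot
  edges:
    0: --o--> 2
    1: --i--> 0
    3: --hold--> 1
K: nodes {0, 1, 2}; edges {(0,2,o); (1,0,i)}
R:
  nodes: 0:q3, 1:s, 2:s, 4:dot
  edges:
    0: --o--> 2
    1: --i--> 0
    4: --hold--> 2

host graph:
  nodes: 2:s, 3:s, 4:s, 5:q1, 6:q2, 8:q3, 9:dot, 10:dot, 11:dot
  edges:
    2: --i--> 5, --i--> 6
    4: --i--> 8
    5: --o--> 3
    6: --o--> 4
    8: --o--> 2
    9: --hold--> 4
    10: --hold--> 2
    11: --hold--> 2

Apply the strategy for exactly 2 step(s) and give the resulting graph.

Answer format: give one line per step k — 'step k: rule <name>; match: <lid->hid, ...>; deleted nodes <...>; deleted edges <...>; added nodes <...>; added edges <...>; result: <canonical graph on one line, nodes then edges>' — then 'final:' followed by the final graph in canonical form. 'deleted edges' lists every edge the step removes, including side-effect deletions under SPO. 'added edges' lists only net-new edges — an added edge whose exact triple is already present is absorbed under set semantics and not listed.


step 1: rule r1; match: 0->5, 1->2, 2->3, 3->10; deleted nodes 10; deleted edges (10,2,hold); added nodes 12; added edges (12,3,hold); result: nodes: 2:s, 3:s, 4:s, 5:q1, 6:q2, 8:q3, 9:dot, 11:dot, 12:dot edges: (2,5,i); (2,6,i); (4,8,i); (5,3,o); (6,4,o); (8,2,o); (9,4,hold); (11,2,hold); (12,3,hold)
step 2: rule r1; match: 0->5, 1->2, 2->3, 3->11; deleted nodes 11; deleted edges (11,2,hold); added nodes 13; added edges (13,3,hold); result: nodes: 2:s, 3:s, 4:s, 5:q1, 6:q2, 8:q3, 9:dot, 12:dot, 13:dot edges: (2,5,i); (2,6,i); (4,8,i); (5,3,o); (6,4,o); (8,2,o); (9,4,hold); (12,3,hold); (13,3,hold)
final:
nodes: 2:s, 3:s, 4:s, 5:q1, 6:q2, 8:q3, 9:dot, 12:dot, 13:dot
edges: (2,5,i); (2,6,i); (4,8,i); (5,3,o); (6,4,o); (8,2,o); (9,4,hold); (12,3,hold); (13,3,hold)


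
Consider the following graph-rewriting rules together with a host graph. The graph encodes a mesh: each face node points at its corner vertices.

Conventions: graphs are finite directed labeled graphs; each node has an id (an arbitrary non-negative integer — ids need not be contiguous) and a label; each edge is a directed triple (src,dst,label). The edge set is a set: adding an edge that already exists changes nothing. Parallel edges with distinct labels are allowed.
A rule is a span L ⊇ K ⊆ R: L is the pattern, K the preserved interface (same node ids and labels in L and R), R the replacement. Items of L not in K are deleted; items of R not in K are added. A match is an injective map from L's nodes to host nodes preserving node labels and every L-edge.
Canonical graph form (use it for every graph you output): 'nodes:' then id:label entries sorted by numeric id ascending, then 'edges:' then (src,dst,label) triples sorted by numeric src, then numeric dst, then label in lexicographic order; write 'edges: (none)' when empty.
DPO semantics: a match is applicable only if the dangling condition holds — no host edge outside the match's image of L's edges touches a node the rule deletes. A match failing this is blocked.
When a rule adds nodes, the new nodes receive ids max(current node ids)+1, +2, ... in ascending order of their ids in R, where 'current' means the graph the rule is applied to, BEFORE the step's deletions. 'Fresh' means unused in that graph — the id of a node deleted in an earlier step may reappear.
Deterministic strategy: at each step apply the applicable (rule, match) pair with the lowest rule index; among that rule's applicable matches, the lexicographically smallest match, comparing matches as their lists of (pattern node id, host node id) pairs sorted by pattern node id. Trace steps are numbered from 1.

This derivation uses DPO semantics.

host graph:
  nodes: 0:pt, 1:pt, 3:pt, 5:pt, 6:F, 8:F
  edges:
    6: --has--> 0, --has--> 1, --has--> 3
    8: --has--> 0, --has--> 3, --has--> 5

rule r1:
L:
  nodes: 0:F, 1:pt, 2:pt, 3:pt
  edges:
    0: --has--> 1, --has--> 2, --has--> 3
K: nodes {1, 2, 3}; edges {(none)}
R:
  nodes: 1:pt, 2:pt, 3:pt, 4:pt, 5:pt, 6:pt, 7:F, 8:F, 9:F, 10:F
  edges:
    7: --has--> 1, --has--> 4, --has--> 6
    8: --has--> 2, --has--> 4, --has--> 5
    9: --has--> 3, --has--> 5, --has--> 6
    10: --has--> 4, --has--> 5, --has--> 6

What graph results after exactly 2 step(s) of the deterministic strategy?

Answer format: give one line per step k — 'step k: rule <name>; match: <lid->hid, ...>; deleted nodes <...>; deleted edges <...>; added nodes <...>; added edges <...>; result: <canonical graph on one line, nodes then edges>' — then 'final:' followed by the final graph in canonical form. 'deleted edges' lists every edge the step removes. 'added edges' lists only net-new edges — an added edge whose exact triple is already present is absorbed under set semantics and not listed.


step 1: rule r1; match: 0->6, 1->0, 2->1, 3->3; deleted nodes 6; deleted edges (6,0,has); (6,1,has); (6,3,has); added nodes 9, 10, 11, 12, 13, 14, 15; added edges (12,0,has); (12,9,has); (12,11,has); (13,1,has); (13,9,has); (13,10,has); (14,3,has); (14,10,has); (14,11,has); (15,9,has); (15,10,has); (15,11,has); result: nodes: 0:pt, 1:pt, 3:pt, 5:pt, 8:F, 9:pt, 10:pt, 11:pt, 12:F, 13:F, 14:F, 15:F edges: (8,0,has); (8,3,has); (8,5,has); (12,0,has); (12,9,has); (12,11,has); (13,1,has); (13,9,has); (13,10,has); (14,3,has); (14,10,has); (14,11,has); (15,9,has); (15,10,has); (15,11,has)
step 2: rule r1; match: 0->8, 1->0, 2->3, 3->5; deleted nodes 8; deleted edges (8,0,has); (8,3,has); (8,5,has); added nodes 16, 17, 18, 19, 20, 21, 22; added edges (19,0,has); (19,16,has); (19,18,has); (20,3,has); (20,16,has); (20,17,has); (21,5,has); (21,17,has); (21,18,has); (22,16,has); (22,17,has); (22,18,has); result: nodes: 0:pt, 1:pt, 3:pt, 5:pt, 9:pt, 10:pt, 11:pt, 12:F, 13:F, 14:F, 15:F, 16:pt, 17:pt, 18:pt, 19:F, 20:F, 21:F, 22:F edges: (12,0,has); (12,9,has); (12,11,has); (13,1,has); (13,9,has); (13,10,has); (14,3,has); (14,10,has); (14,11,has); (15,9,has); (15,10,has); (15,11,has); (19,0,has); (19,16,has); (19,18,has); (20,3,has); (20,16,has); (20,17,has); (21,5,has); (21,17,has); (21,18,has); (22,16,has); (22,17,has); (22,18,has)
final:
nodes: 0:pt, 1:pt, 3:pt, 5:pt, 9:pt, 10:pt, 11:pt, 12:F, 13:F, 14:F, 15:F, 16:pt, 17:pt, 18:pt, 19:F, 20:F, 21:F, 22:F
edges: (12,0,has); (12,9,has); (12,11,has); (13,1,has); (13,9,has); (13,10,has); (14,3,has); (14,10,has); (14,11,has); (15,9,has); (15,10,has); (15,11,has); (19,0,has); (19,16,has); (19,18,has); (20,3,has); (20,16,has); (20,17,has); (21,5,has); (21,17,has); (21,18,has); (22,16,has); (22,17,has); (22,18,has)


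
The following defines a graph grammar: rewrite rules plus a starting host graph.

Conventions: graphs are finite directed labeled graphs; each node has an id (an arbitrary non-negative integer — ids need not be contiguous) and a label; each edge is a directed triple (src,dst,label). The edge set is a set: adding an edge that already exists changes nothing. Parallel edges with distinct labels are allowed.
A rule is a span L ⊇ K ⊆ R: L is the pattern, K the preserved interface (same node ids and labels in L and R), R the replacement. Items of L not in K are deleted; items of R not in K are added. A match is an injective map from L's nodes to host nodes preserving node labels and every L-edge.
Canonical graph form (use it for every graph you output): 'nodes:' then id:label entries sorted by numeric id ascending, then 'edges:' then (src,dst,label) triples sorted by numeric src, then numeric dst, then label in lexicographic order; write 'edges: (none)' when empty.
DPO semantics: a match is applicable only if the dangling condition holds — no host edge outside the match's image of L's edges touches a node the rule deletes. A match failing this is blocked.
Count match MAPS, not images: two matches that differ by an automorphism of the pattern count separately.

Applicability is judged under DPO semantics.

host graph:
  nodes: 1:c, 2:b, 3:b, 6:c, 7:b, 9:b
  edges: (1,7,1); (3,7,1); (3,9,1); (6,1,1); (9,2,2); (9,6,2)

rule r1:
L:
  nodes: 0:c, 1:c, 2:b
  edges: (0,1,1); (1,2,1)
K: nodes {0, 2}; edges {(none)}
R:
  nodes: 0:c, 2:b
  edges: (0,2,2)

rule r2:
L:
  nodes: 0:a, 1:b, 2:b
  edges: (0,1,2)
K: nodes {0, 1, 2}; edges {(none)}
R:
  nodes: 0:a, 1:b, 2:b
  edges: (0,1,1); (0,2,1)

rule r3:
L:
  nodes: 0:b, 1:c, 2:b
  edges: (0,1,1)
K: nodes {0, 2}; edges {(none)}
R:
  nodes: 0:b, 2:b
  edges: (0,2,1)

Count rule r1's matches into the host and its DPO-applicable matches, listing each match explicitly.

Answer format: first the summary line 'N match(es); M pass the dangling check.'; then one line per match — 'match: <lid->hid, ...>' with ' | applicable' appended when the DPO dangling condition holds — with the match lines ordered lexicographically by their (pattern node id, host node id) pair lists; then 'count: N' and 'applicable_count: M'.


1 match(es); 1 pass the dangling check.
match: 0->6, 1->1, 2->7 | applicable
count: 1
applicable_count: 1


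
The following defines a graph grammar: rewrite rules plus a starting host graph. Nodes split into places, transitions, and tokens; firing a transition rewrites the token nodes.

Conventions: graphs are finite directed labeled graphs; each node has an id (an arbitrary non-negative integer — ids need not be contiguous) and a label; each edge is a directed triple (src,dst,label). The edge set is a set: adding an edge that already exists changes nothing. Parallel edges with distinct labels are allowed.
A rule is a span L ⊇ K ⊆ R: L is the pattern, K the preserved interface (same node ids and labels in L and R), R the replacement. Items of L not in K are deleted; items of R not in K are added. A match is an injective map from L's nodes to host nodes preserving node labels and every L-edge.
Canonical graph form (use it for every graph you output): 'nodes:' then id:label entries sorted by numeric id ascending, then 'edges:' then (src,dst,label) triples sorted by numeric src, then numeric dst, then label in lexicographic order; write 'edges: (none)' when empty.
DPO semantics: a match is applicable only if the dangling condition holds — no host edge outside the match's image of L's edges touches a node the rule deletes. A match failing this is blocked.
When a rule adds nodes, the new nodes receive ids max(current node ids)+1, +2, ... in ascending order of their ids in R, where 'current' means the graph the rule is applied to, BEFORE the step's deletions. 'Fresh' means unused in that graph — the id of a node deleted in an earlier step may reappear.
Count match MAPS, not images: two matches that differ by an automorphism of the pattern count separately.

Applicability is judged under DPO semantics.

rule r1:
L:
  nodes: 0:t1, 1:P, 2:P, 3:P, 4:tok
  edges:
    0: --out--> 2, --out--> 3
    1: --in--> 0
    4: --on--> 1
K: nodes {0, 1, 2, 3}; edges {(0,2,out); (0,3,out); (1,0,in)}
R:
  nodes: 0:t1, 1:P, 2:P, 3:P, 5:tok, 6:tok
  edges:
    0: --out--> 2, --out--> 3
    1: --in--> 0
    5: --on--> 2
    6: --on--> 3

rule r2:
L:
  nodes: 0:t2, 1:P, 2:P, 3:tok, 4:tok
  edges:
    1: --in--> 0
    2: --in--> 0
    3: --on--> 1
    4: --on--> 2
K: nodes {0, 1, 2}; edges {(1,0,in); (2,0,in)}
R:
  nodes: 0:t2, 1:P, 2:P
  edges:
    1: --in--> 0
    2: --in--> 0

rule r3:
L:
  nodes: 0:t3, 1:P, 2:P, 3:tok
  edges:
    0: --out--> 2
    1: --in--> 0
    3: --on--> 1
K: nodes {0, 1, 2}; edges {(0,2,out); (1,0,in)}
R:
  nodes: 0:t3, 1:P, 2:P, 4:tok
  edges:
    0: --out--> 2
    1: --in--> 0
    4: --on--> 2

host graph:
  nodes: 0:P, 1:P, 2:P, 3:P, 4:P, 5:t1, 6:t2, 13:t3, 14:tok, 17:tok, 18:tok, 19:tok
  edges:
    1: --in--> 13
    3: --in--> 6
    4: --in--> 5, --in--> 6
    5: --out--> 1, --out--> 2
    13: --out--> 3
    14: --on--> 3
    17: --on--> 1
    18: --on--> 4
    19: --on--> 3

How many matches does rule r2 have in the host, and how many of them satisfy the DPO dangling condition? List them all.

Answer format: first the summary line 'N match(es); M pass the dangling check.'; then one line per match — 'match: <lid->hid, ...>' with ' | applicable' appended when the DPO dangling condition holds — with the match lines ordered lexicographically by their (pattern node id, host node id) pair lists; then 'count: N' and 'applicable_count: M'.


4 match(es); 4 pass the dangling check.
match: 0->6, 1->3, 2->4, 3->14, 4->18 | applicable
match: 0->6, 1->3, 2->4, 3->19, 4->18 | applicable
match: 0->6, 1->4, 2->3, 3->18, 4->14 | applicable
match: 0->6, 1->4, 2->3, 3->18, 4->19 | applicable
count: 4
applicable_count: 4


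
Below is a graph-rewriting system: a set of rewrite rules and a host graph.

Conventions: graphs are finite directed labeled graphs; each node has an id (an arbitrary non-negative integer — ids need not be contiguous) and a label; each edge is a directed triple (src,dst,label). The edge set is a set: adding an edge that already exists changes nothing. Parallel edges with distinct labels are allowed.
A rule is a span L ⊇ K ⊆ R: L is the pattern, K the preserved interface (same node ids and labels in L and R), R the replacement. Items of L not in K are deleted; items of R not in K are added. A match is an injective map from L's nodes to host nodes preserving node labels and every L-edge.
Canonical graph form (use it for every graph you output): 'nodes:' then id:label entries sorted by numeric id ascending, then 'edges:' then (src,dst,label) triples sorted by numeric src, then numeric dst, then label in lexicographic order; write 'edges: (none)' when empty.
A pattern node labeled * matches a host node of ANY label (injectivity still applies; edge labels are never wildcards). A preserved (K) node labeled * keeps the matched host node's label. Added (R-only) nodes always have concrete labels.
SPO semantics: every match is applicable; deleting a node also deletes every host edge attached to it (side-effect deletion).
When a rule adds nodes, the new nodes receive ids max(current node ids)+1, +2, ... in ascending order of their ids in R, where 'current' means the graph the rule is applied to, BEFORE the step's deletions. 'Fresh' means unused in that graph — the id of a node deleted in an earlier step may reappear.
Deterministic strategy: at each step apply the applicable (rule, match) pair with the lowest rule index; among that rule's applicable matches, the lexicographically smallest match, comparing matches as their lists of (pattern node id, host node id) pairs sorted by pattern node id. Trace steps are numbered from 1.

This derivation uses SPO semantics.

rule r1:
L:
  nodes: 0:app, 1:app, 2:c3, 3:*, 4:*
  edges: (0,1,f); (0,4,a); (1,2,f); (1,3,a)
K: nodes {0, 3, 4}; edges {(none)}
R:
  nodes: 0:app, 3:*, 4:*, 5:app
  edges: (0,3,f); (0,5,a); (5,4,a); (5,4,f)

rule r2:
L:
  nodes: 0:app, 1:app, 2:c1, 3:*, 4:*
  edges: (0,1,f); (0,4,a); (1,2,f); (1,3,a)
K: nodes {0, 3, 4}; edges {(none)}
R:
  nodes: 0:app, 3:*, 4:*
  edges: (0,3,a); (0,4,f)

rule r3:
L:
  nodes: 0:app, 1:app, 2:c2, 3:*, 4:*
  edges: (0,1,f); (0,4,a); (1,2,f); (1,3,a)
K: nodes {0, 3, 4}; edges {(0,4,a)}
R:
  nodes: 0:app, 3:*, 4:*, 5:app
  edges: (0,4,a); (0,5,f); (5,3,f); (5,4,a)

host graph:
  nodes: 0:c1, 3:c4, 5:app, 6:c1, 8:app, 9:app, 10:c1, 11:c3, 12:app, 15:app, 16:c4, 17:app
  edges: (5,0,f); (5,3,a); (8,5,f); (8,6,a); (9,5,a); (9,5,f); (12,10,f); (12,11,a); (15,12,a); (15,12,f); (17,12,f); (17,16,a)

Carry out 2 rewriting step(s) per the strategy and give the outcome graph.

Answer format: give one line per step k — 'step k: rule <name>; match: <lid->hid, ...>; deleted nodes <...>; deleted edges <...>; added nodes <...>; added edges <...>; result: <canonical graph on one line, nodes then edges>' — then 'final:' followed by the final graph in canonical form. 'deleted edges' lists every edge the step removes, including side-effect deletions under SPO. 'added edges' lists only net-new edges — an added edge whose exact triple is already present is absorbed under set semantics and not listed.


step 1: rule r2; match: 0->8, 1->5, 2->0, 3->3, 4->6; deleted nodes 0, 5; deleted edges (5,0,f); (5,3,a); (8,5,f); (8,6,a); (9,5,a); (9,5,f); added nodes (none); added edges (8,3,a); (8,6,f); result: nodes: 3:c4, 6:c1, 8:app, 9:app, 10:c1, 11:c3, 12:app, 15:app, 16:c4, 17:app edges: (8,3,a); (8,6,f); (12,10,f); (12,11,a); (15,12,a); (15,12,f); (17,12,f); (17,16,a)
step 2: rule r2; match: 0->17, 1->12, 2->10, 3->11, 4->16; deleted nodes 10, 12; deleted edges (12,10,f); (12,11,a); (15,12,a); (15,12,f); (17,12,f); (17,16,a); added nodes (none); added edges (17,11,a); (17,16,f); result: nodes: 3:c4, 6:c1, 8:app, 9:app, 11:c3, 15:app, 16:c4, 17:app edges: (8,3,a); (8,6,f); (17,11,a); (17,16,f)
final:
nodes: 3:c4, 6:c1, 8:app, 9:app, 11:c3, 15:app, 16:c4, 17:app
edges: (8,3,a); (8,6,f); (17,11,a); (17,16,f)
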